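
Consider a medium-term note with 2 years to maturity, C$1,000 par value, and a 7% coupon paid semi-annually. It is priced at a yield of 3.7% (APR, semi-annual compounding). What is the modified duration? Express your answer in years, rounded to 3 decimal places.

Periodic yield y = 0.0185. First find Macaulay duration:
  t   CF        PV=CF/(1+0.0185)^t    t·PV
  1        35.00        34.3643        34.3643
  2        35.00        33.7401        67.4801
  3        35.00        33.1272        99.3816
  4     1,035.00       961.8253     3,847.3014
  Σ                  1,063.0569     4,048.5274
P = 1,063.0569; Macaulay duration = 4,048.5274 / 1,063.0569 = 3.80838 half-year periods = 1.90419 years.
Modified duration = D_Mac / (1 + y) = 1.90419 / 1.0185 = 1.86960 years.

1.870 years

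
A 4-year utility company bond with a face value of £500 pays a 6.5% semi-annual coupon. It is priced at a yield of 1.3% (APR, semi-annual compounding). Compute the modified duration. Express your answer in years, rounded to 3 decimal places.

3.605 years

Periodic yield y = 0.0065. First find Macaulay duration:
  t   CF        PV=CF/(1+0.0065)^t    t·PV
  1        16.25        16.1451        16.1451
  2        16.25        16.0408        32.0816
  3        16.25        15.9372        47.8116
  4        16.25        15.8343        63.3371
  5        16.25        15.7320        78.6601
  6        16.25        15.6304        93.7825
  7        16.25        15.5295       108.7064
  8       516.25       490.1735     3,921.3880
  Σ                    601.0227     4,361.9124
P = 601.0227; Macaulay duration = 4,361.9124 / 601.0227 = 7.25748 half-year periods = 3.62874 years.
Modified duration = D_Mac / (1 + y) = 3.62874 / 1.0065 = 3.60531 years.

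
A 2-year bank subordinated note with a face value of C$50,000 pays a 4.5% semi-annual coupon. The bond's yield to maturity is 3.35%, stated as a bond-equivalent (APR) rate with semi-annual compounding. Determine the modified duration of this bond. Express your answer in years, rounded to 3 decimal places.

1.904 years

Periodic yield y = 0.01675. First find Macaulay duration:
  t   CF        PV=CF/(1+0.01675)^t    t·PV
  1     1,125.00     1,106.4667     1,106.4667
  2     1,125.00     1,088.2387     2,176.4774
  3     1,125.00     1,070.3110     3,210.9329
  4    51,125.00    47,838.3946   191,353.5784
  Σ                 51,103.4109   197,847.4553
P = 51,103.4109; Macaulay duration = 197,847.4553 / 51,103.4109 = 3.87151 half-year periods = 1.93576 years.
Modified duration = D_Mac / (1 + y) = 1.93576 / 1.01675 = 1.90387 years.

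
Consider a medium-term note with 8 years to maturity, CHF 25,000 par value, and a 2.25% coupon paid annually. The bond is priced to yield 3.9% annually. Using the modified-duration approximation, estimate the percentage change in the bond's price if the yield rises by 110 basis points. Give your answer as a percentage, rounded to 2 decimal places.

-7.80%

Periodic yield y = 0.039. Modified duration first:
  t   CF        PV=CF/(1+0.039)^t    t·PV
  1       562.50       541.3859       541.3859
  2       562.50       521.0644     1,042.1289
  3       562.50       501.5057     1,504.5171
  4       562.50       482.6811     1,930.7246
  5       562.50       464.5632     2,322.8159
  6       562.50       447.1253     2,682.7518
  7       562.50       430.3420     3,012.3937
  8    25,562.50    18,822.5710   150,580.5683
  Σ                 22,211.2387   163,617.2863
P = 22,211.2387; D_Mac = 7.36642 yrs; D_mod = 7.36642/(1+0.039) = 7.08991 yrs.
ΔP/P ≈ -D_mod · Δy = -7.08991 × (+0.011) = -0.077989 = -7.7989%.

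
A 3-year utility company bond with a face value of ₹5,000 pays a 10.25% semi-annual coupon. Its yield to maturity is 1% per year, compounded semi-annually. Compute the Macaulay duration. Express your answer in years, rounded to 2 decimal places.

2.70 years

Periodic yield y = 0.005. Discount each cash flow and weight by its period:
  t   CF        PV=CF/(1+0.005)^t    t·PV
  1       256.25       254.9751       254.9751
  2       256.25       253.7066       507.4132
  3       256.25       252.4444       757.3331
  4       256.25       251.1884     1,004.7537
  5       256.25       249.9387     1,249.6937
  6     5,256.25     5,101.2856    30,607.7139
  Σ                  6,363.5389    34,381.8827
Price P = Σ PV = 6,363.5389.
Macaulay duration = Σ(t·PV) / P = 34,381.8827 / 6,363.5389 = 5.40295 half-year periods.
In years: 5.40295 / 2 = 2.70148 years.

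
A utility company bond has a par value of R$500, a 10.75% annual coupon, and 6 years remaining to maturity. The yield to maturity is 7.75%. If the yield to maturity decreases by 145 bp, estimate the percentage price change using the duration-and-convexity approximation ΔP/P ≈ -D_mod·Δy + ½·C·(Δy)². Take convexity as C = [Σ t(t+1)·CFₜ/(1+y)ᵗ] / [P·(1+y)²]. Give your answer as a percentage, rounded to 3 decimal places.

With y = 0.0775:
  t   CF        PV=CF/(1+0.0775)^t    t·PV        t(t+1)·PV
  1        53.75        49.8840        49.8840          99.7680
  2        53.75        46.2960        92.5921         277.7763
  3        53.75        42.9662       128.8985         515.5940
  4        53.75        39.8758       159.5032         797.5159
  5        53.75        37.0077       185.0385       1,110.2309
  6       553.75       353.8426     2,123.0553      14,861.3874
  Σ                    569.8723     2,738.9716      17,662.2726
P = 569.8723; D_Mac = 4.80629 yrs; D_mod = 4.46059 yrs; C = 26.69528.
Duration effect: -4.46059 × (-0.0145) = +0.064679
Convexity effect: 0.5 × 26.69528 × (-0.0145)² = +0.0028063
ΔP/P ≈ +0.064679 + 0.0028063 = +0.067485 = +6.7485%.

+6.748%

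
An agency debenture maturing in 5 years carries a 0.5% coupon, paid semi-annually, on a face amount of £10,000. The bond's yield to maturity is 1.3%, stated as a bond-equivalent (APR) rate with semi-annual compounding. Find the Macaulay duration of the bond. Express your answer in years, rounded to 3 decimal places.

Periodic yield y = 0.0065. Discount each cash flow and weight by its period:
  t   CF        PV=CF/(1+0.0065)^t    t·PV
  1        25.00        24.8385        24.8385
  2        25.00        24.6781        49.3563
  3        25.00        24.5188        73.5563
  4        25.00        24.3604        97.4417
  5        25.00        24.2031       121.0155
  6        25.00        24.0468       144.2808
  7        25.00        23.8915       167.2406
  8        25.00        23.7372       189.8977
  9        25.00        23.5839       212.2553
  10   10,025.00     9,396.0775    93,960.7747
  Σ                  9,613.9359    95,040.6575
Price P = Σ PV = 9,613.9359.
Macaulay duration = Σ(t·PV) / P = 95,040.6575 / 9,613.9359 = 9.88572 half-year periods.
In years: 9.88572 / 2 = 4.94286 years.

4.943 years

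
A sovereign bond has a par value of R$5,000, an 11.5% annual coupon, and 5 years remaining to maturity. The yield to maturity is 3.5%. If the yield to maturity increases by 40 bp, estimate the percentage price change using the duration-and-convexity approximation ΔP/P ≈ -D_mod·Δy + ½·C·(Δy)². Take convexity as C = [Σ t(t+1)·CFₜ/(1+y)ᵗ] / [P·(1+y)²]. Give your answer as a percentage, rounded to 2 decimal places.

-1.61%

With y = 0.035:
  t   CF        PV=CF/(1+0.035)^t    t·PV        t(t+1)·PV
  1       575.00       555.5556       555.5556       1,111.1111
  2       575.00       536.7687     1,073.5373       3,220.6119
  3       575.00       518.6171     1,555.8512       6,223.4047
  4       575.00       501.0793     2,004.3171      10,021.5856
  5     5,575.00     4,694.0004    23,470.0020     140,820.0122
  Σ                  6,806.0210    28,659.2632     161,396.7255
P = 6,806.0210; D_Mac = 4.21087 yrs; D_mod = 4.06847 yrs; C = 22.13710.
Duration effect: -4.06847 × (+0.004) = -0.016274
Convexity effect: 0.5 × 22.13710 × (0.004)² = +0.0001771
ΔP/P ≈ -0.016274 + 0.0001771 = -0.016097 = -1.6097%.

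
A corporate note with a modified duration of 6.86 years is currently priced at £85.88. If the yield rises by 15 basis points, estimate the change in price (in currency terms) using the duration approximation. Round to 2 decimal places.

Duration approximation: ΔP/P ≈ -D_mod · Δy = -6.86 × (+0.0015) = -0.010290.
ΔP ≈ 85.88 × (-0.010290) = -0.8837052.

-£0.88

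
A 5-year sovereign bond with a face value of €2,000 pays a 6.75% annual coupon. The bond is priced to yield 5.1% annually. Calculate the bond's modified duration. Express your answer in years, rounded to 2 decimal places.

Periodic yield y = 0.051. First find Macaulay duration:
  t   CF        PV=CF/(1+0.051)^t    t·PV
  1       135.00       128.4491       128.4491
  2       135.00       122.2161       244.4322
  3       135.00       116.2855       348.8565
  4       135.00       110.6427       442.5709
  5     2,135.00     1,664.8852     8,324.4261
  Σ                  2,142.4786     9,488.7349
P = 2,142.4786; Macaulay duration = 9,488.7349 / 2,142.4786 = 4.42886 years.
Modified duration = D_Mac / (1 + y) = 4.42886 / 1.051 = 4.21395 years.

4.21 years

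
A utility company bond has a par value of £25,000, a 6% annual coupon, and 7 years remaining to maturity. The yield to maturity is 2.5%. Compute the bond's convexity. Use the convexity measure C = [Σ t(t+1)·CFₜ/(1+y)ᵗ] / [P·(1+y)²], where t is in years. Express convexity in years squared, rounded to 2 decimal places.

With y = 0.025:
  t   CF        PV=CF/(1+0.025)^t    t·PV        t(t+1)·PV
  1     1,500.00     1,463.4146     1,463.4146       2,926.8293
  2     1,500.00     1,427.7216     2,855.4432       8,566.3296
  3     1,500.00     1,392.8991     4,178.6973      16,714.7894
  4     1,500.00     1,358.9260     5,435.7039      27,178.5193
  5     1,500.00     1,325.7814     6,628.9072      39,773.4429
  6     1,500.00     1,293.4453     7,760.6718      54,324.7026
  7    26,500.00    22,293.5287   156,054.7011   1,248,437.6089
  Σ                 30,555.7168   184,377.5391   1,397,922.2219
P = 30,555.7168.
Convexity = Σ t(t+1)·PV / [P·(1+y)²] = 1,397,922.2219 / (30,555.7168 × 1.050625) = 43.54545.

43.55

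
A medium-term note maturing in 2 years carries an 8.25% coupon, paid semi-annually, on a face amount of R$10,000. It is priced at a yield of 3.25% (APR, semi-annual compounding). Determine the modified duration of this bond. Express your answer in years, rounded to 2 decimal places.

1.86 years

Periodic yield y = 0.01625. First find Macaulay duration:
  t   CF        PV=CF/(1+0.01625)^t    t·PV
  1       412.50       405.9041       405.9041
  2       412.50       399.4136       798.8272
  3       412.50       393.0269     1,179.0807
  4    10,412.50     9,762.3142    39,049.2567
  Σ                 10,960.6587    41,433.0686
P = 10,960.6587; Macaulay duration = 41,433.0686 / 10,960.6587 = 3.78016 half-year periods = 1.89008 years.
Modified duration = D_Mac / (1 + y) = 1.89008 / 1.01625 = 1.85986 years.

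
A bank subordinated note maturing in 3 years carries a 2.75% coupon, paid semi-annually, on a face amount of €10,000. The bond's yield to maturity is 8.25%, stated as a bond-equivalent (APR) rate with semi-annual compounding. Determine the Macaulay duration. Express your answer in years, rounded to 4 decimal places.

Periodic yield y = 0.04125. Discount each cash flow and weight by its period:
  t   CF        PV=CF/(1+0.04125)^t    t·PV
  1       137.50       132.0528       132.0528
  2       137.50       126.8214       253.6429
  3       137.50       121.7973       365.3919
  4       137.50       116.9722       467.8888
  5       137.50       112.3382       561.6912
  6    10,137.50     7,954.2783    47,725.6697
  Σ                  8,564.2603    49,506.3373
Price P = Σ PV = 8,564.2603.
Macaulay duration = Σ(t·PV) / P = 49,506.3373 / 8,564.2603 = 5.78057 half-year periods.
In years: 5.78057 / 2 = 2.89029 years.

2.8903 years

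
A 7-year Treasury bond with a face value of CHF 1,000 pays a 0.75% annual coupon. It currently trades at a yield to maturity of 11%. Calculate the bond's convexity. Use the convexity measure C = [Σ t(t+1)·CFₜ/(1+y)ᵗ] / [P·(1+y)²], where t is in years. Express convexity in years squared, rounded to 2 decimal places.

With y = 0.11:
  t   CF        PV=CF/(1+0.11)^t    t·PV        t(t+1)·PV
  1         7.50         6.7568         6.7568          13.5135
  2         7.50         6.0872        12.1743          36.5230
  3         7.50         5.4839        16.4518          65.8072
  4         7.50         4.9405        19.7619          98.8096
  5         7.50         4.4509        22.2544         133.5265
  6         7.50         4.0098        24.0588         168.4119
  7     1,007.50       485.2708     3,396.8959      27,175.1675
  Σ                    516.9999     3,498.3540      27,691.7593
P = 516.9999.
Convexity = Σ t(t+1)·PV / [P·(1+y)²] = 27,691.7593 / (516.9999 × 1.232100) = 43.47245.

43.47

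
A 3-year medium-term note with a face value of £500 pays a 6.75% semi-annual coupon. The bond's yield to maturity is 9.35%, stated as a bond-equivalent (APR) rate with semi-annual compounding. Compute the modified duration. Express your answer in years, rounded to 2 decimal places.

Periodic yield y = 0.04675. First find Macaulay duration:
  t   CF        PV=CF/(1+0.04675)^t    t·PV
  1       16.875        16.1213        16.1213
  2       16.875        15.4013        30.8026
  3       16.875        14.7135        44.1404
  4       16.875        14.0563        56.2253
  5       16.875        13.4285        67.1427
  6      516.875       392.9413     2,357.6480
  Σ                    466.6623     2,572.0804
P = 466.6623; Macaulay duration = 2,572.0804 / 466.6623 = 5.51165 half-year periods = 2.75583 years.
Modified duration = D_Mac / (1 + y) = 2.75583 / 1.04675 = 2.63275 years.

2.63 years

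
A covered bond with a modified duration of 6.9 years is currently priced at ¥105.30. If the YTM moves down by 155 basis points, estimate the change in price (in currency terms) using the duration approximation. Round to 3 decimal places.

Duration approximation: ΔP/P ≈ -D_mod · Δy = -6.9 × (-0.0155) = +0.106950.
ΔP ≈ 105.30 × (+0.106950) = +11.261835.

+¥11.262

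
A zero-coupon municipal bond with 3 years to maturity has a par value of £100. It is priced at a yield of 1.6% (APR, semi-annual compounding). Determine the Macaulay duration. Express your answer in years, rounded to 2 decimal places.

3.00 years

A zero-coupon bond has a single cash flow at maturity, so its Macaulay duration equals its maturity: 3 years.
(Equivalently: 6 semi-annual periods ÷ 2 = 3 years.)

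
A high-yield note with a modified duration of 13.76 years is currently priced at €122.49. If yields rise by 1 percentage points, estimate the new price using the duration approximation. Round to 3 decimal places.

€105.635

Duration approximation: ΔP/P ≈ -D_mod · Δy = -13.76 × (+0.01) = -0.137600.
New price ≈ 122.49 × (1 - 0.137600) = 105.635376.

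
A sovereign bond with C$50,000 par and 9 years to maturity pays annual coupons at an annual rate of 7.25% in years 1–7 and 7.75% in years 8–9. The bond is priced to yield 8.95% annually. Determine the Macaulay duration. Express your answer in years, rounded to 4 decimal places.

Periodic yield y = 0.0895. Discount each cash flow and weight by its year:
  t   CF        PV=CF/(1+0.0895)^t    t·PV
  1     3,625.00     3,327.2143     3,327.2143
  2     3,625.00     3,053.8911     6,107.7821
  3     3,625.00     2,803.0207     8,409.0621
  4     3,625.00     2,572.7588    10,291.0352
  5     3,625.00     2,361.4124    11,807.0620
  6     3,625.00     2,167.4276    13,004.5657
  7     3,625.00     1,989.3783    13,925.6479
  8     3,875.00     1,951.8832    15,615.0657
  9    53,875.00    24,908.1901   224,173.7111
  Σ                 45,135.1765   306,661.1462
Price P = Σ PV = 45,135.1765.
Macaulay duration = Σ(t·PV) / P = 306,661.1462 / 45,135.1765 = 6.79428 years.

6.7943 years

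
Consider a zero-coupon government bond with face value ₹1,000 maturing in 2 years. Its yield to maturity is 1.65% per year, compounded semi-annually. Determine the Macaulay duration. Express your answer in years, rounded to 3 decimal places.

2.000 years

A zero-coupon bond has a single cash flow at maturity, so its Macaulay duration equals its maturity: 2 years.
(Equivalently: 4 semi-annual periods ÷ 2 = 2 years.)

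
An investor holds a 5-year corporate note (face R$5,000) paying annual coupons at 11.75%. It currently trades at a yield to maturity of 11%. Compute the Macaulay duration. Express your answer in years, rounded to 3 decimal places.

Periodic yield y = 0.11. Discount each cash flow and weight by its year:
  t   CF        PV=CF/(1+0.11)^t    t·PV
  1       587.50       529.2793       529.2793
  2       587.50       476.8282       953.6564
  3       587.50       429.5749     1,288.7248
  4       587.50       387.0044     1,548.0178
  5     5,587.50     3,315.9093    16,579.5465
  Σ                  5,138.5961    20,899.2247
Price P = Σ PV = 5,138.5961.
Macaulay duration = Σ(t·PV) / P = 20,899.2247 / 5,138.5961 = 4.06711 years.

4.067 years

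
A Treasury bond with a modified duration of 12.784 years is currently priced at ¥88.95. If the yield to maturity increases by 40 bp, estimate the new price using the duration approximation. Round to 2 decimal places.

¥84.40

Duration approximation: ΔP/P ≈ -D_mod · Δy = -12.784 × (+0.004) = -0.051136.
New price ≈ 88.95 × (1 - 0.051136) = 84.4014528.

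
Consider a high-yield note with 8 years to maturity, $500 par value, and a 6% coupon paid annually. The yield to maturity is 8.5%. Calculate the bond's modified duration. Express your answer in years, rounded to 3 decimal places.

5.948 years

Periodic yield y = 0.085. First find Macaulay duration:
  t   CF        PV=CF/(1+0.085)^t    t·PV
  1        30.00        27.6498        27.6498
  2        30.00        25.4837        50.9673
  3        30.00        23.4872        70.4617
  4        30.00        21.6472        86.5889
  5        30.00        19.9514        99.7568
  6        30.00        18.3884       110.3301
  7        30.00        16.9478       118.6345
  8       530.00       275.9548     2,207.6385
  Σ                    429.5102     2,772.0277
P = 429.5102; Macaulay duration = 2,772.0277 / 429.5102 = 6.45393 years.
Modified duration = D_Mac / (1 + y) = 6.45393 / 1.085 = 5.94832 years.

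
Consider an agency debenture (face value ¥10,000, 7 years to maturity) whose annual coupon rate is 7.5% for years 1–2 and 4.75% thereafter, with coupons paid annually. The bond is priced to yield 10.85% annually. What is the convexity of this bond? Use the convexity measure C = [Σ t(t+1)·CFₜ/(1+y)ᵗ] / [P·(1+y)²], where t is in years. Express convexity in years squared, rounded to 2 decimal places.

With y = 0.1085:
  t   CF        PV=CF/(1+0.1085)^t    t·PV        t(t+1)·PV
  1       750.00       676.5900       676.5900       1,353.1800
  2       750.00       610.3653     1,220.7307       3,662.1921
  3       475.00       348.7278     1,046.1833       4,184.7331
  4       475.00       314.5943     1,258.3771       6,291.8856
  5       475.00       283.8018     1,419.0089       8,514.0535
  6       475.00       256.0233     1,536.1396      10,752.9770
  7    10,475.00     5,093.3574    35,653.5016     285,228.0130
  Σ                  7,583.4598    42,810.5312     319,987.0342
P = 7,583.4598.
Convexity = Σ t(t+1)·PV / [P·(1+y)²] = 319,987.0342 / (7,583.4598 × 1.228772) = 34.33947.

34.34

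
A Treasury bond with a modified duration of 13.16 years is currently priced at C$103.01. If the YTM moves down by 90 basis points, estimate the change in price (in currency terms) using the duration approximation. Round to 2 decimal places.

+C$12.20

Duration approximation: ΔP/P ≈ -D_mod · Δy = -13.16 × (-0.009) = +0.118440.
ΔP ≈ 103.01 × (+0.118440) = +12.2005044.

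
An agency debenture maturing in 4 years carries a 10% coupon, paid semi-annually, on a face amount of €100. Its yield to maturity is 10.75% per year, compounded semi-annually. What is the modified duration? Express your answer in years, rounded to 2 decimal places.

Periodic yield y = 0.05375. First find Macaulay duration:
  t   CF        PV=CF/(1+0.05375)^t    t·PV
  1         5.00         4.7450         4.7450
  2         5.00         4.5029         9.0059
  3         5.00         4.2732        12.8197
  4         5.00         4.0553        16.2211
  5         5.00         3.8484        19.2421
  6         5.00         3.6521        21.9127
  7         5.00         3.4658        24.2608
  8       105.00        69.0699       552.5589
  Σ                     97.6126       660.7661
P = 97.6126; Macaulay duration = 660.7661 / 97.6126 = 6.76927 half-year periods = 3.38463 years.
Modified duration = D_Mac / (1 + y) = 3.38463 / 1.05375 = 3.21199 years.

3.21 years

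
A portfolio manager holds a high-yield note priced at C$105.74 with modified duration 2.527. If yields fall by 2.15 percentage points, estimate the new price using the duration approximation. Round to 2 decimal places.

Duration approximation: ΔP/P ≈ -D_mod · Δy = -2.527 × (-0.0215) = +0.0543305.
New price ≈ 105.74 × (1 + 0.0543305) = 111.48490707.

C$111.48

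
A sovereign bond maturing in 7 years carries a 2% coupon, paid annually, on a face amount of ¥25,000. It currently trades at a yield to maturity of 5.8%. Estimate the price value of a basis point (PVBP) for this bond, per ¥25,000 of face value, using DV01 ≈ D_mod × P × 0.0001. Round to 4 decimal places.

Periodic yield y = 0.058.
  t   CF        PV=CF/(1+0.058)^t    t·PV
  1       500.00       472.5898       472.5898
  2       500.00       446.6822       893.3644
  3       500.00       422.1949     1,266.5848
  4       500.00       399.0500     1,596.2001
  5       500.00       377.1739     1,885.8696
  6       500.00       356.4971     2,138.9826
  7    25,500.00    17,184.6427   120,292.4988
  Σ                 19,658.8307   128,546.0901
P = 19,658.8307; D_Mac = 6.53885 yrs; D_mod = 6.18038 yrs.
DV01 ≈ 6.18038 × 19,658.8307 × 0.0001 = 12.149914.

¥12.1499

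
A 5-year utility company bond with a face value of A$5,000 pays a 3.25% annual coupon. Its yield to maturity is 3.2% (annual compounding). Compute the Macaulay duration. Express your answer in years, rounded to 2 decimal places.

Periodic yield y = 0.032. Discount each cash flow and weight by its year:
  t   CF        PV=CF/(1+0.032)^t    t·PV
  1       162.50       157.4612       157.4612
  2       162.50       152.5787       305.1574
  3       162.50       147.8476       443.5428
  4       162.50       143.2632       573.0527
  5     5,162.50     4,410.2334    22,051.1672
  Σ                  5,011.3842    23,530.3814
Price P = Σ PV = 5,011.3842.
Macaulay duration = Σ(t·PV) / P = 23,530.3814 / 5,011.3842 = 4.69539 years.

4.70 years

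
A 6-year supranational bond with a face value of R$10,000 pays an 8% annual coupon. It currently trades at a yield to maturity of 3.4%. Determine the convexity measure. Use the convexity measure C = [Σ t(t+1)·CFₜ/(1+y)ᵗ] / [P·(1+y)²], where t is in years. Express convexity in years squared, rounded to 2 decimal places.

31.54

With y = 0.034:
  t   CF        PV=CF/(1+0.034)^t    t·PV        t(t+1)·PV
  1       800.00       773.6944       773.6944       1,547.3888
  2       800.00       748.2538     1,496.5075       4,489.5226
  3       800.00       723.6497     2,170.9490       8,683.7961
  4       800.00       699.8546     2,799.4185      13,997.0923
  5       800.00       676.8420     3,384.2099      20,305.2597
  6    10,800.00     8,836.9119    53,021.4711     371,150.2978
  Σ                 12,459.2063    63,646.2505     420,173.3572
P = 12,459.2063.
Convexity = Σ t(t+1)·PV / [P·(1+y)²] = 420,173.3572 / (12,459.2063 × 1.069156) = 31.54257.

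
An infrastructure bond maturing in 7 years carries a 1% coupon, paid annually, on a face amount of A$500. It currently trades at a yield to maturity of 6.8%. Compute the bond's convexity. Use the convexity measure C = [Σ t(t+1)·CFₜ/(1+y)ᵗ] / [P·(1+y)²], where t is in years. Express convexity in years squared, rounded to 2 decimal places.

With y = 0.068:
  t   CF        PV=CF/(1+0.068)^t    t·PV        t(t+1)·PV
  1         5.00         4.6816         4.6816           9.3633
  2         5.00         4.3836         8.7671          26.3014
  3         5.00         4.1045        12.3134          49.2535
  4         5.00         3.8431        15.3725          76.8626
  5         5.00         3.5984        17.9922         107.9531
  6         5.00         3.3693        20.2159         141.5115
  7       505.00       318.6344     2,230.4405      17,843.5243
  Σ                    342.6149     2,309.7833      18,254.7697
P = 342.6149.
Convexity = Σ t(t+1)·PV / [P·(1+y)²] = 18,254.7697 / (342.6149 × 1.140624) = 46.71190.

46.71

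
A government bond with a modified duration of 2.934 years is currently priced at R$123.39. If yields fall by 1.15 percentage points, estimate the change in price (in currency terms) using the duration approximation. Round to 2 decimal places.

Duration approximation: ΔP/P ≈ -D_mod · Δy = -2.934 × (-0.0115) = +0.033741.
ΔP ≈ 123.39 × (+0.033741) = +4.16330199.

+R$4.16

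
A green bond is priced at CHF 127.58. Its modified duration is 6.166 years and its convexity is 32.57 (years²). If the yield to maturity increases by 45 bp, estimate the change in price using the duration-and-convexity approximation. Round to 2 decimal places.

-CHF 3.50

Duration effect: -D_mod·Δy = -6.166 × (+0.0045) = -0.027747
Convexity effect: ½·C·(Δy)² = 0.5 × 32.57 × (0.0045)² = +0.00032977125
ΔP/P ≈ -0.027747 + 0.00032977125 = -0.02741722875
ΔP ≈ 127.58 × (-0.02741722875) = -3.497890043925.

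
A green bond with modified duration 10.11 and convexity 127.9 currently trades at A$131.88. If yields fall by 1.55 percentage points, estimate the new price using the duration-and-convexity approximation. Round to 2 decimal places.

A$154.57

Duration effect: -D_mod·Δy = -10.11 × (-0.0155) = +0.156705
Convexity effect: ½·C·(Δy)² = 0.5 × 127.9 × (-0.0155)² = +0.0153639875
ΔP/P ≈ +0.156705 + 0.0153639875 = +0.1720689875
New price ≈ 131.88 × (1 + 0.1720689875) = 154.5724580715.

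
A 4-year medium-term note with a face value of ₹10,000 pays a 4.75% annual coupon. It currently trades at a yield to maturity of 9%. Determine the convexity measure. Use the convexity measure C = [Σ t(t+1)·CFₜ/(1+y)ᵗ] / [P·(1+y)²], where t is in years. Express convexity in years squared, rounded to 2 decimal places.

With y = 0.09:
  t   CF        PV=CF/(1+0.09)^t    t·PV        t(t+1)·PV
  1       475.00       435.7798       435.7798         871.5596
  2       475.00       399.7980       799.5960       2,398.7880
  3       475.00       366.7872     1,100.3615       4,401.4458
  4    10,475.00     7,420.7541    29,683.0163     148,415.0817
  Σ                  8,623.1191    32,018.7536     156,086.8752
P = 8,623.1191.
Convexity = Σ t(t+1)·PV / [P·(1+y)²] = 156,086.8752 / (8,623.1191 × 1.188100) = 15.23523.

15.24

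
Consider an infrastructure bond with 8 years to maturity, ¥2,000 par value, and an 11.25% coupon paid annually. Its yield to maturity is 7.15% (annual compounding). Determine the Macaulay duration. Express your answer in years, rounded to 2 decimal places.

Periodic yield y = 0.0715. Discount each cash flow and weight by its year:
  t   CF        PV=CF/(1+0.0715)^t    t·PV
  1       225.00       209.9860       209.9860
  2       225.00       195.9739       391.9477
  3       225.00       182.8968       548.6903
  4       225.00       170.6923       682.7690
  5       225.00       159.3022       796.5108
  6       225.00       148.6721       892.0326
  7       225.00       138.7514       971.2596
  8     2,225.00     1,280.5384    10,244.3073
  Σ                  2,486.8129    14,737.5033
Price P = Σ PV = 2,486.8129.
Macaulay duration = Σ(t·PV) / P = 14,737.5033 / 2,486.8129 = 5.92626 years.

5.93 years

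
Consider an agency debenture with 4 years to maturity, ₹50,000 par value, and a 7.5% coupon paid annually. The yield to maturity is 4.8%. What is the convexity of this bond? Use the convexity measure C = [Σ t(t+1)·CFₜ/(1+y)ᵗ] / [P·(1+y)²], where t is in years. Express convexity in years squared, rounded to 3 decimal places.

15.913

With y = 0.048:
  t   CF        PV=CF/(1+0.048)^t    t·PV        t(t+1)·PV
  1     3,750.00     3,578.2443     3,578.2443       7,156.4885
  2     3,750.00     3,414.3552     6,828.7104      20,486.1313
  3     3,750.00     3,257.9725     9,773.9176      39,095.6705
  4    53,750.00    44,558.7848   178,235.1391     891,175.6953
  Σ                 54,809.3568   198,416.0114     957,913.9857
P = 54,809.3568.
Convexity = Σ t(t+1)·PV / [P·(1+y)²] = 957,913.9857 / (54,809.3568 × 1.098304) = 15.91290.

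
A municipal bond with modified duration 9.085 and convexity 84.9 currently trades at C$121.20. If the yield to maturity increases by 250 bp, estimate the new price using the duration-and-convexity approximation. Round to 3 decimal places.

Duration effect: -D_mod·Δy = -9.085 × (+0.025) = -0.227125
Convexity effect: ½·C·(Δy)² = 0.5 × 84.9 × (0.025)² = +0.02653125
ΔP/P ≈ -0.227125 + 0.02653125 = -0.20059375
New price ≈ 121.20 × (1 - 0.20059375) = 96.8880375.

C$96.888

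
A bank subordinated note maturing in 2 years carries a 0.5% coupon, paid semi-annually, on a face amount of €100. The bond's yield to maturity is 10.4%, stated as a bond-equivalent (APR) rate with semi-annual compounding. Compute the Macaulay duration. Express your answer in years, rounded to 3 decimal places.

1.992 years

Periodic yield y = 0.052. Discount each cash flow and weight by its period:
  t   CF        PV=CF/(1+0.052)^t    t·PV
  1         0.25         0.2376         0.2376
  2         0.25         0.2259         0.4518
  3         0.25         0.2147         0.6442
  4       100.25        81.8505       327.4021
  Σ                     82.5288       328.7357
Price P = Σ PV = 82.5288.
Macaulay duration = Σ(t·PV) / P = 328.7357 / 82.5288 = 3.98329 half-year periods.
In years: 3.98329 / 2 = 1.99164 years.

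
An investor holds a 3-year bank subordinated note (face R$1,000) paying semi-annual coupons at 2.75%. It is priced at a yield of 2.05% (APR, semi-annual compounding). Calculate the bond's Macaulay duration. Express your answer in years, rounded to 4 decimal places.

Periodic yield y = 0.01025. Discount each cash flow and weight by its period:
  t   CF        PV=CF/(1+0.01025)^t    t·PV
  1        13.75        13.6105        13.6105
  2        13.75        13.4724        26.9448
  3        13.75        13.3357        40.0071
  4        13.75        13.2004        52.8016
  5        13.75        13.0665        65.3324
  6     1,013.75       953.5813     5,721.4876
  Σ                  1,020.2668     5,920.1840
Price P = Σ PV = 1,020.2668.
Macaulay duration = Σ(t·PV) / P = 5,920.1840 / 1,020.2668 = 5.80258 half-year periods.
In years: 5.80258 / 2 = 2.90129 years.

2.9013 years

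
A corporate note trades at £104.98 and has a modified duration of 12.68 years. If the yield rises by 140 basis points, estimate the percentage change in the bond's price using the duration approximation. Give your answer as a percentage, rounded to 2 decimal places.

-17.75%

Duration approximation: ΔP/P ≈ -D_mod · Δy = -12.68 × (+0.014) = -0.177520.
As a percentage: -17.7520%.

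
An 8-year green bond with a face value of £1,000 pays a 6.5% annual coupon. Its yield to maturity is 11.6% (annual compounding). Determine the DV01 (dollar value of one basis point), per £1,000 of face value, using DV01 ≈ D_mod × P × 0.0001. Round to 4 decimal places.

£0.4133

Periodic yield y = 0.116.
  t   CF        PV=CF/(1+0.116)^t    t·PV
  1        65.00        58.2437        58.2437
  2        65.00        52.1897       104.3794
  3        65.00        46.7650       140.2949
  4        65.00        41.9041       167.6164
  5        65.00        37.5485       187.7424
  6        65.00        33.6456       201.8736
  7        65.00        30.1484       211.0387
  8     1,065.00       442.6251     3,541.0009
  Σ                    743.0701     4,612.1901
P = 743.0701; D_Mac = 6.20694 yrs; D_mod = 5.56177 yrs.
DV01 ≈ 5.56177 × 743.0701 × 0.0001 = 0.413279.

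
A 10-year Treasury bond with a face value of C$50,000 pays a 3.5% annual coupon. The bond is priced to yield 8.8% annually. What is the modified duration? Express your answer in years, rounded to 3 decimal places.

7.546 years

Periodic yield y = 0.088. First find Macaulay duration:
  t   CF        PV=CF/(1+0.088)^t    t·PV
  1     1,750.00     1,608.4559     1,608.4559
  2     1,750.00     1,478.3602     2,956.7204
  3     1,750.00     1,358.7869     4,076.3608
  4     1,750.00     1,248.8851     4,995.5402
  5     1,750.00     1,147.8723     5,739.3614
  6     1,750.00     1,055.0297     6,330.1781
  7     1,750.00       969.6964     6,787.8748
  8     1,750.00       891.2651     7,130.1206
  9     1,750.00       819.1775     7,372.5971
  10   51,750.00    22,264.9334   222,649.3341
  Σ                 32,842.4623   269,646.5432
P = 32,842.4623; Macaulay duration = 269,646.5432 / 32,842.4623 = 8.21030 years.
Modified duration = D_Mac / (1 + y) = 8.21030 / 1.088 = 7.54623 years.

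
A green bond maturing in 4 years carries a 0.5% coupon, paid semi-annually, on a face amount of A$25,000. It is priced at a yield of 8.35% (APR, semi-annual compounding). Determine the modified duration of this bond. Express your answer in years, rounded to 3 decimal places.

Periodic yield y = 0.04175. First find Macaulay duration:
  t   CF        PV=CF/(1+0.04175)^t    t·PV
  1        62.50        59.9952        59.9952
  2        62.50        57.5908       115.1816
  3        62.50        55.2827       165.8482
  4        62.50        53.0672       212.2687
  5        62.50        50.9404       254.7021
  6        62.50        48.8989       293.3933
  7        62.50        46.9392       328.5742
  8    25,062.50    18,068.2594   144,546.0752
  Σ                 18,440.9738   145,976.0385
P = 18,440.9738; Macaulay duration = 145,976.0385 / 18,440.9738 = 7.91585 half-year periods = 3.95793 years.
Modified duration = D_Mac / (1 + y) = 3.95793 / 1.04175 = 3.79931 years.

3.799 years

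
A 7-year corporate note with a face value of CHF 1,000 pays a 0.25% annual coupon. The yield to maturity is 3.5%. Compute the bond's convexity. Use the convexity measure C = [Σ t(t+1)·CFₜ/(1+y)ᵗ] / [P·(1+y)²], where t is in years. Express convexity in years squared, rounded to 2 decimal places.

With y = 0.035:
  t   CF        PV=CF/(1+0.035)^t    t·PV        t(t+1)·PV
  1         2.50         2.4155         2.4155           4.8309
  2         2.50         2.3338         4.6676          14.0027
  3         2.50         2.2549         6.7646          27.0583
  4         2.50         2.1786         8.7144          43.5721
  5         2.50         2.1049        10.5247          63.1480
  6         2.50         2.0338        12.2025          85.4176
  7     1,002.50       787.9559     5,515.6916      44,125.5325
  Σ                    801.2773     5,560.9807      44,363.5621
P = 801.2773.
Convexity = Σ t(t+1)·PV / [P·(1+y)²] = 44,363.5621 / (801.2773 × 1.071225) = 51.68480.

51.68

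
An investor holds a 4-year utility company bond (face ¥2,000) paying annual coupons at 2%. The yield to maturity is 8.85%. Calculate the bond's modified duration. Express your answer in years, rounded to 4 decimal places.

Periodic yield y = 0.0885. First find Macaulay duration:
  t   CF        PV=CF/(1+0.0885)^t    t·PV
  1        40.00        36.7478        36.7478
  2        40.00        33.7601        67.5201
  3        40.00        31.0152        93.0456
  4     2,040.00     1,453.1700     5,812.6801
  Σ                  1,554.6931     6,009.9937
P = 1,554.6931; Macaulay duration = 6,009.9937 / 1,554.6931 = 3.86571 years.
Modified duration = D_Mac / (1 + y) = 3.86571 / 1.0885 = 3.55141 years.

3.5514 years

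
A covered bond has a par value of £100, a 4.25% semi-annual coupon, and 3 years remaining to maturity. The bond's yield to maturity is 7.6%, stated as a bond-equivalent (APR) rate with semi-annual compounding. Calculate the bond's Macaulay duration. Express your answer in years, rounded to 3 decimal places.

Periodic yield y = 0.038. Discount each cash flow and weight by its period:
  t   CF        PV=CF/(1+0.038)^t    t·PV
  1        2.125         2.0472         2.0472
  2        2.125         1.9723         3.9445
  3        2.125         1.9001         5.7002
  4        2.125         1.8305         7.3220
  5        2.125         1.7635         8.8174
  6      102.125        81.6485       489.8907
  Σ                     91.1620       517.7220
Price P = Σ PV = 91.1620.
Macaulay duration = Σ(t·PV) / P = 517.7220 / 91.1620 = 5.67915 half-year periods.
In years: 5.67915 / 2 = 2.83957 years.

2.840 years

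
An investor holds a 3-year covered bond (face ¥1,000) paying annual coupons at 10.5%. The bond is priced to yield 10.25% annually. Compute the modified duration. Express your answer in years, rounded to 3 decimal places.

Periodic yield y = 0.1025. First find Macaulay duration:
  t   CF        PV=CF/(1+0.1025)^t    t·PV
  1       105.00        95.2381        95.2381
  2       105.00        86.3838       172.7675
  3     1,105.00       824.5680     2,473.7040
  Σ                  1,006.1899     2,741.7097
P = 1,006.1899; Macaulay duration = 2,741.7097 / 1,006.1899 = 2.72484 years.
Modified duration = D_Mac / (1 + y) = 2.72484 / 1.1025 = 2.47151 years.

2.472 years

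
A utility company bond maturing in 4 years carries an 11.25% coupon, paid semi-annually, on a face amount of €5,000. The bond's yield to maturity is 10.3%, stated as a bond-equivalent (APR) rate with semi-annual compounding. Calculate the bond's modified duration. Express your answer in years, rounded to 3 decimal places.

3.177 years

Periodic yield y = 0.0515. First find Macaulay duration:
  t   CF        PV=CF/(1+0.0515)^t    t·PV
  1       281.25       267.4750       267.4750
  2       281.25       254.3747       508.7495
  3       281.25       241.9161       725.7482
  4       281.25       230.0676       920.2703
  5       281.25       218.7994     1,093.9970
  6       281.25       208.0831     1,248.4988
  7       281.25       197.8917     1,385.2419
  8     5,281.25     3,533.9672    28,271.7373
  Σ                  5,152.5748    34,421.7181
P = 5,152.5748; Macaulay duration = 34,421.7181 / 5,152.5748 = 6.68049 half-year periods = 3.34024 years.
Modified duration = D_Mac / (1 + y) = 3.34024 / 1.0515 = 3.17665 years.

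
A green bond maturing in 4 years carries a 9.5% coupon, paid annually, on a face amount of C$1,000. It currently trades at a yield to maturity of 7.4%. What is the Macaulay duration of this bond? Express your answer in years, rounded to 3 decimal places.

3.527 years

Periodic yield y = 0.074. Discount each cash flow and weight by its year:
  t   CF        PV=CF/(1+0.074)^t    t·PV
  1        95.00        88.4544        88.4544
  2        95.00        82.3598       164.7195
  3        95.00        76.6851       230.0552
  4     1,095.00       822.9946     3,291.9785
  Σ                  1,070.4938     3,775.2075
Price P = Σ PV = 1,070.4938.
Macaulay duration = Σ(t·PV) / P = 3,775.2075 / 1,070.4938 = 3.52660 years.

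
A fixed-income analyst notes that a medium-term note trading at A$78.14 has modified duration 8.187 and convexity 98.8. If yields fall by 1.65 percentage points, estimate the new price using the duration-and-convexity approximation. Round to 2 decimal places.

A$89.75

Duration effect: -D_mod·Δy = -8.187 × (-0.0165) = +0.1350855
Convexity effect: ½·C·(Δy)² = 0.5 × 98.8 × (-0.0165)² = +0.01344915
ΔP/P ≈ +0.1350855 + 0.01344915 = +0.14853465
New price ≈ 78.14 × (1 + 0.14853465) = 89.746497551.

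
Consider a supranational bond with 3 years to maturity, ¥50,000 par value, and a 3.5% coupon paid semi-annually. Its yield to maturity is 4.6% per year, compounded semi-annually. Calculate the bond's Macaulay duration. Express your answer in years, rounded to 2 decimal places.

2.87 years

Periodic yield y = 0.023. Discount each cash flow and weight by its period:
  t   CF        PV=CF/(1+0.023)^t    t·PV
  1       875.00       855.3275       855.3275
  2       875.00       836.0972     1,672.1945
  3       875.00       817.2993     2,451.8980
  4       875.00       798.9241     3,195.6964
  5       875.00       780.9620     3,904.8098
  6    50,875.00    44,386.4713   266,318.8276
  Σ                 48,475.0814   278,398.7538
Price P = Σ PV = 48,475.0814.
Macaulay duration = Σ(t·PV) / P = 278,398.7538 / 48,475.0814 = 5.74313 half-year periods.
In years: 5.74313 / 2 = 2.87157 years.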